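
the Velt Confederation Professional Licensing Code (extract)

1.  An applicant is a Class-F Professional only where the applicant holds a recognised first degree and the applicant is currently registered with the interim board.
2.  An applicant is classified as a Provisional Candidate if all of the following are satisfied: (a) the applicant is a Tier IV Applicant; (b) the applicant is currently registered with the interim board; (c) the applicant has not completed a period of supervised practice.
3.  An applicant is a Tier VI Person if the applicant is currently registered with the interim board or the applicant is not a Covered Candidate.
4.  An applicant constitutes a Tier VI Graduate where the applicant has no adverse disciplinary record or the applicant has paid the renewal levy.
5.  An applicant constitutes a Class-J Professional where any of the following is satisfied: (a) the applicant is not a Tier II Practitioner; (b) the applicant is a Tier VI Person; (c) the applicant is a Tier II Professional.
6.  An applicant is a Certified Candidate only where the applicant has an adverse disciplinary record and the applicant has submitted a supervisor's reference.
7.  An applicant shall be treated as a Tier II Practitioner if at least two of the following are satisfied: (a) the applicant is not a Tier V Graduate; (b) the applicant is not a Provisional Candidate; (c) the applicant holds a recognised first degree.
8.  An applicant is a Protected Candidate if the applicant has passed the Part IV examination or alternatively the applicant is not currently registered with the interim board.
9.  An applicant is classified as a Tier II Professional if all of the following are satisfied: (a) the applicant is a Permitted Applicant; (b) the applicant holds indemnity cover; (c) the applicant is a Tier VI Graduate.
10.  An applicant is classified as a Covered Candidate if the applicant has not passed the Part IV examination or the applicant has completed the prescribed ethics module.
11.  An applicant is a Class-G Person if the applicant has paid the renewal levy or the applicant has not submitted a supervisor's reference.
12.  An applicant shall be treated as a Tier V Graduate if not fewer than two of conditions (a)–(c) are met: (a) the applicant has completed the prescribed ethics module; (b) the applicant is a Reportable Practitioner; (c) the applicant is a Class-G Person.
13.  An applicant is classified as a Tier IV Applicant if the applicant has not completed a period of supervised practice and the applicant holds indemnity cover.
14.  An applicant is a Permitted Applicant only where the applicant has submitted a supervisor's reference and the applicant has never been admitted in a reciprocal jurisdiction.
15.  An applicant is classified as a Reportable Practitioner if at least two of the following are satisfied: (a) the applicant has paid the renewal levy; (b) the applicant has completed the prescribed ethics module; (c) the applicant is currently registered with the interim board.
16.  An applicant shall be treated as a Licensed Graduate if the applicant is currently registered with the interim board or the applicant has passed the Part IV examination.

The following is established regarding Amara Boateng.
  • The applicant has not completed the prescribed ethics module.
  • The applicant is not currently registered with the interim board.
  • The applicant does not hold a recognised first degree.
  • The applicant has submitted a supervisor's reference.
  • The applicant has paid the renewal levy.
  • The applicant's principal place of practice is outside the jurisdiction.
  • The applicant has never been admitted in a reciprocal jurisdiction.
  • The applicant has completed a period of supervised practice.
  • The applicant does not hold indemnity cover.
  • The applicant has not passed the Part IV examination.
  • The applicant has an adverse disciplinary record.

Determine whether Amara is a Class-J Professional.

Under paragraph 15: the applicant has paid the renewal levy? yes; the applicant has completed the prescribed ethics module? no; the applicant is currently registered with the interim board? no — 1 of 3 hold (need ≥2) → not satisfied.
Under paragraph 11: the applicant has paid the renewal levy? yes; or the applicant has not submitted a supervisor's reference? no. So the applicant is a Class-G Person.
Under paragraph 12: the applicant has completed the prescribed ethics module? no; Reportable Practitioner (paragraph 15)? no; Class-G Person (paragraph 11)? yes — 1 of 3 hold (need ≥2) → not satisfied.
Under paragraph 13: the applicant has not completed a period of supervised practice? no; and the applicant holds indemnity cover? no. So the applicant is not a Tier IV Applicant.
Under paragraph 2: Tier IV Applicant (paragraph 13)? no; and the applicant is currently registered with the interim board? no; and the applicant has not completed a period of supervised practice? no. So the applicant is not a Provisional Candidate.
Under paragraph 7: not a Tier V Graduate (paragraph 12)? yes; not a Provisional Candidate (paragraph 2)? yes; the applicant holds a recognised first degree? no — 2 of 3 hold (need ≥2) → satisfied.
Under paragraph 10: the applicant has not passed the Part IV examination? yes; or the applicant has completed the prescribed ethics module? no. So the applicant is a Covered Candidate.
Under paragraph 3: the applicant is currently registered with the interim board? no; or not a Covered Candidate (paragraph 10)? no. So the applicant is not a Tier VI Person.
Under paragraph 14: the applicant has submitted a supervisor's reference? yes; and the applicant has never been admitted in a reciprocal jurisdiction? yes. So the applicant is a Permitted Applicant.
Under paragraph 4: the applicant has no adverse disciplinary record? no; or the applicant has paid the renewal levy? yes. So the applicant is a Tier VI Graduate.
Under paragraph 9: Permitted Applicant (paragraph 14)? yes; and the applicant holds indemnity cover? no; and Tier VI Graduate (paragraph 4)? yes. So the applicant is not a Tier II Professional.
Under paragraph 5: not a Tier II Practitioner (paragraph 7)? no; or Tier VI Person (paragraph 3)? no; or Tier II Professional (paragraph 9)? no. So the applicant is not a Class-J Professional.

No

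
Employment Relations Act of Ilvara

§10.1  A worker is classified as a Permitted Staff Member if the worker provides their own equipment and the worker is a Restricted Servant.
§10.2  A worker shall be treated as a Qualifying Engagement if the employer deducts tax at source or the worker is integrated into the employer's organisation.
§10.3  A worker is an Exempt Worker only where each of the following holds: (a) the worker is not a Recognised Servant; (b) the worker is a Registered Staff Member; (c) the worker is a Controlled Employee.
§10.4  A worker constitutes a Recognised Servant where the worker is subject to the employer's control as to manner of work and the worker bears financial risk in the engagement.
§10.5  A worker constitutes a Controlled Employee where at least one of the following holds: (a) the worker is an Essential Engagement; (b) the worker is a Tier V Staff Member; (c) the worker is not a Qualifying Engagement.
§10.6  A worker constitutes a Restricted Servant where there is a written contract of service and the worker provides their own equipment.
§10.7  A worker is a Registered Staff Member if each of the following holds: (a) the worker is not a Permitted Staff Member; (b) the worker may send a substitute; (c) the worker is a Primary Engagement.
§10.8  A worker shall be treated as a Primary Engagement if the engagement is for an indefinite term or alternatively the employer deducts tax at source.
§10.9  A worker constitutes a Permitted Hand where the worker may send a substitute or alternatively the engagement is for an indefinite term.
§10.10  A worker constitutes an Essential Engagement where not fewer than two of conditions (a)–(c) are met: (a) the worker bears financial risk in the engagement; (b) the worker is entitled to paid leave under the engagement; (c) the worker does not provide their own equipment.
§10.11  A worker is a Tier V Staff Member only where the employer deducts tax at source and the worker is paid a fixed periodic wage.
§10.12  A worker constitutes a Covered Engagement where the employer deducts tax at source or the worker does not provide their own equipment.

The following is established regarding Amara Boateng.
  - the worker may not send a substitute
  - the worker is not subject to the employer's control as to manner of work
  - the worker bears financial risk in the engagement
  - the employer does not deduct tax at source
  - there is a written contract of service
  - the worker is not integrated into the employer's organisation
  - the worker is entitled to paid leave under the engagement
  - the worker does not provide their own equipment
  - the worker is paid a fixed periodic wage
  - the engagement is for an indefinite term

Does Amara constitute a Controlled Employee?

Under §10.10: the worker bears financial risk in the engagement? yes; the worker is entitled to paid leave under the engagement? yes; the worker does not provide their own equipment? yes — 3 of 3 hold (need ≥2) → satisfied.
Under §10.11: the employer deducts tax at source? no; and the worker is paid a fixed periodic wage? yes. So the worker is not a Tier V Staff Member.
Under §10.2: the employer deducts tax at source? no; or the worker is integrated into the employer's organisation? no. So the worker is not a Qualifying Engagement.
Under §10.5: Essential Engagement (§10.10)? yes; or Tier V Staff Member (§10.11)? no; or not a Qualifying Engagement (§10.2)? yes. So the worker is a Controlled Employee.

Yes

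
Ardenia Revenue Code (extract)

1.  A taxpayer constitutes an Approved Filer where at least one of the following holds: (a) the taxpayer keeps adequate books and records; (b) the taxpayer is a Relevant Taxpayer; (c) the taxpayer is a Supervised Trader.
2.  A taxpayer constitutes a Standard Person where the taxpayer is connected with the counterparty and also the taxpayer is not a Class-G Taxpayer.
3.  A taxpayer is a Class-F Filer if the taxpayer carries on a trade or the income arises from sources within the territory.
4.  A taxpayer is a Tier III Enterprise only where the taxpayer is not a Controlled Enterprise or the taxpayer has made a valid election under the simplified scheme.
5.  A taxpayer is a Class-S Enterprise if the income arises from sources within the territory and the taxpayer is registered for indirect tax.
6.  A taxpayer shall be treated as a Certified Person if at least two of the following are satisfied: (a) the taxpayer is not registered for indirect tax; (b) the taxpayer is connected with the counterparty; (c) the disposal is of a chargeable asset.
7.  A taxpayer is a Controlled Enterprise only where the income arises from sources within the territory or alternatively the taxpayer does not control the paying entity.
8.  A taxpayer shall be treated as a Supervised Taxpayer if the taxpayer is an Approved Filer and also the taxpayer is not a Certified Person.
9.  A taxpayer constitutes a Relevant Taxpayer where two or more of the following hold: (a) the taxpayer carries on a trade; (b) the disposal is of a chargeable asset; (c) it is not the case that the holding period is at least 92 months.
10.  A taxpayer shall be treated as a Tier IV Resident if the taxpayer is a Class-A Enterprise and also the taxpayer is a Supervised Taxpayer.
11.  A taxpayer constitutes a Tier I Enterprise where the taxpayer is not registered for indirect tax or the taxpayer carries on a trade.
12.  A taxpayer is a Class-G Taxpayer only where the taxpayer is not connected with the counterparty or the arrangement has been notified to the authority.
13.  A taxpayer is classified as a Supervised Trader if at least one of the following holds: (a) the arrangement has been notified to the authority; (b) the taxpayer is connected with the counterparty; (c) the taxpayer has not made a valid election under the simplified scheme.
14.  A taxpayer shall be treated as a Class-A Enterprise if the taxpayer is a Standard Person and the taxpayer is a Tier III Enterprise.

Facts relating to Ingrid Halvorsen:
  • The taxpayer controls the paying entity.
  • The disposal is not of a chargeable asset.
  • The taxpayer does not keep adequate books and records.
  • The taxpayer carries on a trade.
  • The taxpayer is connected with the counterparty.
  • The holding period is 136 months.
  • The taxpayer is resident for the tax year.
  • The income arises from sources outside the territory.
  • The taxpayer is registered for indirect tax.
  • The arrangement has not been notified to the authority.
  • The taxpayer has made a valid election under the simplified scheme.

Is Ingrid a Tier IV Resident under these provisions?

paragraph 12 — Class-G Taxpayer: [the taxpayer is not connected with the counterparty? no] OR [the arrangement has been notified to the authority? no] → not satisfied.
paragraph 2 — Standard Person: [the taxpayer is connected with the counterparty? yes] AND [not a Class-G Taxpayer (paragraph 12)? yes] → satisfied.
paragraph 7 — Controlled Enterprise: [the income arises from sources within the territory? no] OR [the taxpayer does not control the paying entity? no] → not satisfied.
paragraph 4 — Tier III Enterprise: [not a Controlled Enterprise (paragraph 7)? yes] OR [the taxpayer has made a valid election under the simplified scheme? yes] → satisfied.
paragraph 14 — Class-A Enterprise: [Standard Person (paragraph 2)? yes] AND [Tier III Enterprise (paragraph 4)? yes] → satisfied.
paragraph 9 — Relevant Taxpayer: the taxpayer carries on a trade? yes; the disposal is of a chargeable asset? no; holding period: 136 months ≥ 92 months? yes, so negated condition no — 1 of 3 hold (need ≥2) → not satisfied.
paragraph 13 — Supervised Trader: [the arrangement has been notified to the authority? no] OR [the taxpayer is connected with the counterparty? yes] OR [the taxpayer has not made a valid election under the simplified scheme? no] → satisfied.
paragraph 1 — Approved Filer: [the taxpayer keeps adequate books and records? no] OR [Relevant Taxpayer (paragraph 9)? no] OR [Supervised Trader (paragraph 13)? yes] → satisfied.
paragraph 6 — Certified Person: the taxpayer is not registered for indirect tax? no; the taxpayer is connected with the counterparty? yes; the disposal is of a chargeable asset? no — 1 of 3 hold (need ≥2) → not satisfied.
paragraph 8 — Supervised Taxpayer: [Approved Filer (paragraph 1)? yes] AND [not a Certified Person (paragraph 6)? yes] → satisfied.
paragraph 10 — Tier IV Resident: [Class-A Enterprise (paragraph 14)? yes] AND [Supervised Taxpayer (paragraph 8)? yes] → satisfied.

Yes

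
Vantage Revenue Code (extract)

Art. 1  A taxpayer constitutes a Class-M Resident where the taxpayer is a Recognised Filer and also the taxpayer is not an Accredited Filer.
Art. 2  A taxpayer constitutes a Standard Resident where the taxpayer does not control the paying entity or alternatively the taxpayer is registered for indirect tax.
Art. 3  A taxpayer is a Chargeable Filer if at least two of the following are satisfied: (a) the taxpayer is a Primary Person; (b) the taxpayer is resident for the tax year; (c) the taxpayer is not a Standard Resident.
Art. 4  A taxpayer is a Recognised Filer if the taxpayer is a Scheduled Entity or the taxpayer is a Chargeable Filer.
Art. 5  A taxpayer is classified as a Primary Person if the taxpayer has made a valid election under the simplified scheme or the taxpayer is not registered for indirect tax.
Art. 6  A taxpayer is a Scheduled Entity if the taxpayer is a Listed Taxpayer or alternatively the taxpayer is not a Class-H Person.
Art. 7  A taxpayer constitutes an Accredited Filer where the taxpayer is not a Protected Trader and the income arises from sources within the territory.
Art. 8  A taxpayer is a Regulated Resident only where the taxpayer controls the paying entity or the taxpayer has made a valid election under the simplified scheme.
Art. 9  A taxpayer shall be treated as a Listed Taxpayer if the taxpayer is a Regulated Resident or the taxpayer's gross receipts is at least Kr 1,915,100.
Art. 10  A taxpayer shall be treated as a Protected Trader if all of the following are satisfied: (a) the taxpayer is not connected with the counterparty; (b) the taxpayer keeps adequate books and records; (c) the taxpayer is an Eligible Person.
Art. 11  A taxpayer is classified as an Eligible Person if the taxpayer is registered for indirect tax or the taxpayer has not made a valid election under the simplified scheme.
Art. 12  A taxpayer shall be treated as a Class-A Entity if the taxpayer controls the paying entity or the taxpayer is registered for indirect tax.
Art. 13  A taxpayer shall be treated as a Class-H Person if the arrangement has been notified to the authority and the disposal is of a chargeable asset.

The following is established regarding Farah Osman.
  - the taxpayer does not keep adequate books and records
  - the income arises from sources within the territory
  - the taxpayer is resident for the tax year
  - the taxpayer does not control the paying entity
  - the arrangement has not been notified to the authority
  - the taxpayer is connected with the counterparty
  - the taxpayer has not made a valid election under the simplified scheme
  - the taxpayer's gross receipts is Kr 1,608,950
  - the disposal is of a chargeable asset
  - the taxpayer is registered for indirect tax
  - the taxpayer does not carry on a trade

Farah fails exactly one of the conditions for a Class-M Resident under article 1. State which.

article 8 — Regulated Resident: [the taxpayer controls the paying entity? no] OR [the taxpayer has made a valid election under the simplified scheme? no] → not satisfied.
article 9 — Listed Taxpayer: [Regulated Resident (article 8)? no] OR [taxpayer's gross receipts: Kr 1,608,950 ≥ Kr 1,915,100? no] → not satisfied.
article 13 — Class-H Person: [the arrangement has been notified to the authority? no] AND [the disposal is of a chargeable asset? yes] → not satisfied.
article 6 — Scheduled Entity: [Listed Taxpayer (article 9)? no] OR [not a Class-H Person (article 13)? yes] → satisfied.
article 5 — Primary Person: [the taxpayer has made a valid election under the simplified scheme? no] OR [the taxpayer is not registered for indirect tax? no] → not satisfied.
article 2 — Standard Resident: [the taxpayer does not control the paying entity? yes] OR [the taxpayer is registered for indirect tax? yes] → satisfied.
article 3 — Chargeable Filer: Primary Person (article 5)? no; the taxpayer is resident for the tax year? yes; not a Standard Resident (article 2)? no — 1 of 3 hold (need ≥2) → not satisfied.
article 4 — Recognised Filer: [Scheduled Entity (article 6)? yes] OR [Chargeable Filer (article 3)? no] → satisfied.
article 11 — Eligible Person: [the taxpayer is registered for indirect tax? yes] OR [the taxpayer has not made a valid election under the simplified scheme? yes] → satisfied.
article 10 — Protected Trader: [the taxpayer is not connected with the counterparty? no] AND [the taxpayer keeps adequate books and records? no] AND [Eligible Person (article 11)? yes] → not satisfied.
article 7 — Accredited Filer: [not a Protected Trader (article 10)? yes] AND [the income arises from sources within the territory? yes] → satisfied.
article 1 — Class-M Resident: [Recognised Filer (article 4)? yes] AND [not an Accredited Filer (article 7)? no] → not satisfied.

Accredited Filer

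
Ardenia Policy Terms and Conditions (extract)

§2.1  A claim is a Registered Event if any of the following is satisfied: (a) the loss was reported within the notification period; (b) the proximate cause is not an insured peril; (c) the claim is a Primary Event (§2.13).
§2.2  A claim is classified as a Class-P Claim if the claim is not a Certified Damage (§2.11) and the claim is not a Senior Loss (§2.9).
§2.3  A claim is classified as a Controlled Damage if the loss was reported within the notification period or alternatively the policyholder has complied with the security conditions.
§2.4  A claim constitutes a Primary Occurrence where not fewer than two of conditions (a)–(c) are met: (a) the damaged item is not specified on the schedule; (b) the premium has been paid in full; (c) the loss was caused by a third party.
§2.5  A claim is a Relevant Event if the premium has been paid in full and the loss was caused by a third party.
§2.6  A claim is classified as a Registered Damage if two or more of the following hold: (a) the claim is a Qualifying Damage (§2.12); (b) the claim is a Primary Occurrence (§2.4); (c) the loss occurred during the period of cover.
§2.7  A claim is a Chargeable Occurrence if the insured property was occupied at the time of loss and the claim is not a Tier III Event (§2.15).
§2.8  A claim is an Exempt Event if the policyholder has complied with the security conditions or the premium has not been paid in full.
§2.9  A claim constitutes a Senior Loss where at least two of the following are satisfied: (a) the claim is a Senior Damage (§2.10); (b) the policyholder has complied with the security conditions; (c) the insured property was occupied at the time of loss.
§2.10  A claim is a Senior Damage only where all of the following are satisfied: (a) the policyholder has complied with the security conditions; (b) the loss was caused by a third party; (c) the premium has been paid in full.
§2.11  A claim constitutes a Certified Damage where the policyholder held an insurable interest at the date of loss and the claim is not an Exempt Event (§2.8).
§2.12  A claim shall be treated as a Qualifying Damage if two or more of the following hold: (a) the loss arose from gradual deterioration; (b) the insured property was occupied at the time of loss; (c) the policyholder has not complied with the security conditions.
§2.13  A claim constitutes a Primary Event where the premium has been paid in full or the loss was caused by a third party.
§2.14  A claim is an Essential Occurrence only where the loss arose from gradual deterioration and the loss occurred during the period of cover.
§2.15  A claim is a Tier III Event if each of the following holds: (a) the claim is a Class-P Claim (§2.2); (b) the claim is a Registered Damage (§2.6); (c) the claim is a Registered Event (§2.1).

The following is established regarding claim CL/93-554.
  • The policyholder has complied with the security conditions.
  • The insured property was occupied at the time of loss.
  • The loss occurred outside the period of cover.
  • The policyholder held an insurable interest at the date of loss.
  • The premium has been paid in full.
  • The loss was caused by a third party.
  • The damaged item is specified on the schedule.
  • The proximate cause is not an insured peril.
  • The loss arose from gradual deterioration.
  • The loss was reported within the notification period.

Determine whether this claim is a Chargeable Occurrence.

§2.8 — Exempt Event: [the policyholder has complied with the security conditions? yes] OR [the premium has not been paid in full? no] → satisfied.
§2.11 — Certified Damage: [the policyholder held an insurable interest at the date of loss? yes] AND [not an Exempt Event (§2.8)? no] → not satisfied.
§2.10 — Senior Damage: [the policyholder has complied with the security conditions? yes] AND [the loss was caused by a third party? yes] AND [the premium has been paid in full? yes] → satisfied.
§2.9 — Senior Loss: Senior Damage (§2.10)? yes; the policyholder has complied with the security conditions? yes; the insured property was occupied at the time of loss? yes — 3 of 3 hold (need ≥2) → satisfied.
§2.2 — Class-P Claim: [not a Certified Damage (§2.11)? yes] AND [not a Senior Loss (§2.9)? no] → not satisfied.
§2.12 — Qualifying Damage: the loss arose from gradual deterioration? yes; the insured property was occupied at the time of loss? yes; the policyholder has not complied with the security conditions? no — 2 of 3 hold (need ≥2) → satisfied.
§2.4 — Primary Occurrence: the damaged item is not specified on the schedule? no; the premium has been paid in full? yes; the loss was caused by a third party? yes — 2 of 3 hold (need ≥2) → satisfied.
§2.6 — Registered Damage: Qualifying Damage (§2.12)? yes; Primary Occurrence (§2.4)? yes; the loss occurred during the period of cover? no — 2 of 3 hold (need ≥2) → satisfied.
§2.13 — Primary Event: [the premium has been paid in full? yes] OR [the loss was caused by a third party? yes] → satisfied.
§2.1 — Registered Event: [the loss was reported within the notification period? yes] OR [the proximate cause is not an insured peril? yes] OR [Primary Event (§2.13)? yes] → satisfied.
§2.15 — Tier III Event: [Class-P Claim (§2.2)? no] AND [Registered Damage (§2.6)? yes] AND [Registered Event (§2.1)? yes] → not satisfied.
§2.7 — Chargeable Occurrence: [the insured property was occupied at the time of loss? yes] AND [not a Tier III Event (§2.15)? yes] → satisfied.

Yes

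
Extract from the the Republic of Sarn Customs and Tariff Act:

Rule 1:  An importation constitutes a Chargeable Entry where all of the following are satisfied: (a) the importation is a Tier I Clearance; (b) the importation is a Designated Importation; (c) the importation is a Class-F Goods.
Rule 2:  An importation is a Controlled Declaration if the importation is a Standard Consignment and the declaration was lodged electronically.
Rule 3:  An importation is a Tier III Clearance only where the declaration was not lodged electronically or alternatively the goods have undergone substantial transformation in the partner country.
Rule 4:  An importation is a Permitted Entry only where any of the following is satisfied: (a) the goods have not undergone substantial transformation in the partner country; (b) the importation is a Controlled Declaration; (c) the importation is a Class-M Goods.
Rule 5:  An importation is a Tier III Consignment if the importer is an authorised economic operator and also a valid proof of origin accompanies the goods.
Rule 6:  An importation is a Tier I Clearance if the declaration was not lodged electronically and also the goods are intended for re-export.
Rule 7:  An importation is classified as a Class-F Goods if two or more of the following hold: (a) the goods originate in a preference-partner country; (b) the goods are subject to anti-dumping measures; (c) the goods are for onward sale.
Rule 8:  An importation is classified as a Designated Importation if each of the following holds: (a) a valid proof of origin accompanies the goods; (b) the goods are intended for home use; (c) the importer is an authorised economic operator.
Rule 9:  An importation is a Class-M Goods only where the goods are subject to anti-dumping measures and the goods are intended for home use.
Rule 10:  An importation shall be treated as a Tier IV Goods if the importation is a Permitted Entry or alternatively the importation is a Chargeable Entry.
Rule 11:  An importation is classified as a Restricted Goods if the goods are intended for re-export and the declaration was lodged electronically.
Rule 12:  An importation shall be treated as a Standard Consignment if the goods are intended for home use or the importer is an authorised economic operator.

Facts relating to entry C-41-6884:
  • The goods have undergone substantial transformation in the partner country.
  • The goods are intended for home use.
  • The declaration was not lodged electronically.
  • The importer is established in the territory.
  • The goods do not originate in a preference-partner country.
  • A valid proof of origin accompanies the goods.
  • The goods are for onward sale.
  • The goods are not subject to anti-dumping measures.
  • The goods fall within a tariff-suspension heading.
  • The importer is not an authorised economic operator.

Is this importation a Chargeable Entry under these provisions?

Under rule 6: the declaration was not lodged electronically? yes; and the goods are intended for re-export? no. So the importation is not a Tier I Clearance.
Under rule 8: a valid proof of origin accompanies the goods? yes; and the goods are intended for home use? yes; and the importer is an authorised economic operator? no. So the importation is not a Designated Importation.
Under rule 7: the goods originate in a preference-partner country? no; the goods are subject to anti-dumping measures? no; the goods are for onward sale? yes — 1 of 3 hold (need ≥2) → not satisfied.
Under rule 1: Tier I Clearance (rule 6)? no; and Designated Importation (rule 8)? no; and Class-F Goods (rule 7)? no. So the importation is not a Chargeable Entry.

No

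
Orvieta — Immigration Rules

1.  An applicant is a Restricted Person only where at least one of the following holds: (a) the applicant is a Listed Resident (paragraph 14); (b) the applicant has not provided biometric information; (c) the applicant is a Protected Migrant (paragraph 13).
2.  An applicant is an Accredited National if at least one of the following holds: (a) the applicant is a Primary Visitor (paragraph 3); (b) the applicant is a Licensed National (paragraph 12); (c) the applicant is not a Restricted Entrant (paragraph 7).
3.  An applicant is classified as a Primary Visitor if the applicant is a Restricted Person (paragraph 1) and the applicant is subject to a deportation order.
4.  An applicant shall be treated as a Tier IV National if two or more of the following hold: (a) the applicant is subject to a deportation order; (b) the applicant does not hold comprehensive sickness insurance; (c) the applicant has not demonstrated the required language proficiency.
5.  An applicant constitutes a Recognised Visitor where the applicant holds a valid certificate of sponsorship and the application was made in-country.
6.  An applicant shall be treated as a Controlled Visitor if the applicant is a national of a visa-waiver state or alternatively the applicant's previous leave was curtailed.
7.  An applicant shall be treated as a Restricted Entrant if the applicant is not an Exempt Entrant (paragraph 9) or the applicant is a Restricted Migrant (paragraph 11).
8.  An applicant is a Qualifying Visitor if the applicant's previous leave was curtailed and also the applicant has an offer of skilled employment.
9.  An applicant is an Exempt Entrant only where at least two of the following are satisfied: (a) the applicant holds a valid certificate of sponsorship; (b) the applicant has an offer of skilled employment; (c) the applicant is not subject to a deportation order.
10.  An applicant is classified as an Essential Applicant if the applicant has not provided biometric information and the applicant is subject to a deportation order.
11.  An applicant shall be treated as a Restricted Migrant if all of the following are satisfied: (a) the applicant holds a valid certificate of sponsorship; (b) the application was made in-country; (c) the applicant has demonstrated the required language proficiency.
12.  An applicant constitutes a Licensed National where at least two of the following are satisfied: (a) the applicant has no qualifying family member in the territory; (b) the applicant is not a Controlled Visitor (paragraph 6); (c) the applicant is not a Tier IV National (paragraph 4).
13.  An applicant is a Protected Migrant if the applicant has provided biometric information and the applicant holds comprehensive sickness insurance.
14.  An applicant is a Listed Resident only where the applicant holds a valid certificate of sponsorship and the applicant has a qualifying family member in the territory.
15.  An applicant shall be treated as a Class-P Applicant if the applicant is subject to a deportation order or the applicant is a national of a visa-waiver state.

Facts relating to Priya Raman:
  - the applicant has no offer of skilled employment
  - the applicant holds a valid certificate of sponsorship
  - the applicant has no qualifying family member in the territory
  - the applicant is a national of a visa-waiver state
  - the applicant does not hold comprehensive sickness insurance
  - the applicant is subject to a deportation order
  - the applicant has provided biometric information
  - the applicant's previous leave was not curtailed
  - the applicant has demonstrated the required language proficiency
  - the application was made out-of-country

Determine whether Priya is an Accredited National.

No

paragraph 14 — Listed Resident: [the applicant holds a valid certificate of sponsorship? yes] AND [the applicant has a qualifying family member in the territory? no] → not satisfied.
paragraph 13 — Protected Migrant: [the applicant has provided biometric information? yes] AND [the applicant holds comprehensive sickness insurance? no] → not satisfied.
paragraph 1 — Restricted Person: [Listed Resident (paragraph 14)? no] OR [the applicant has not provided biometric information? no] OR [Protected Migrant (paragraph 13)? no] → not satisfied.
paragraph 3 — Primary Visitor: [Restricted Person (paragraph 1)? no] AND [the applicant is subject to a deportation order? yes] → not satisfied.
paragraph 6 — Controlled Visitor: [the applicant is a national of a visa-waiver state? yes] OR [the applicant's previous leave was curtailed? no] → satisfied.
paragraph 4 — Tier IV National: the applicant is subject to a deportation order? yes; the applicant does not hold comprehensive sickness insurance? yes; the applicant has not demonstrated the required language proficiency? no — 2 of 3 hold (need ≥2) → satisfied.
paragraph 12 — Licensed National: the applicant has no qualifying family member in the territory? yes; not a Controlled Visitor (paragraph 6)? no; not a Tier IV National (paragraph 4)? no — 1 of 3 hold (need ≥2) → not satisfied.
paragraph 9 — Exempt Entrant: the applicant holds a valid certificate of sponsorship? yes; the applicant has an offer of skilled employment? no; the applicant is not subject to a deportation order? no — 1 of 3 hold (need ≥2) → not satisfied.
paragraph 11 — Restricted Migrant: [the applicant holds a valid certificate of sponsorship? yes] AND [the application was made in-country? no] AND [the applicant has demonstrated the required language proficiency? yes] → not satisfied.
paragraph 7 — Restricted Entrant: [not an Exempt Entrant (paragraph 9)? yes] OR [Restricted Migrant (paragraph 11)? no] → satisfied.
paragraph 2 — Accredited National: [Primary Visitor (paragraph 3)? no] OR [Licensed National (paragraph 12)? no] OR [not a Restricted Entrant (paragraph 7)? no] → not satisfied.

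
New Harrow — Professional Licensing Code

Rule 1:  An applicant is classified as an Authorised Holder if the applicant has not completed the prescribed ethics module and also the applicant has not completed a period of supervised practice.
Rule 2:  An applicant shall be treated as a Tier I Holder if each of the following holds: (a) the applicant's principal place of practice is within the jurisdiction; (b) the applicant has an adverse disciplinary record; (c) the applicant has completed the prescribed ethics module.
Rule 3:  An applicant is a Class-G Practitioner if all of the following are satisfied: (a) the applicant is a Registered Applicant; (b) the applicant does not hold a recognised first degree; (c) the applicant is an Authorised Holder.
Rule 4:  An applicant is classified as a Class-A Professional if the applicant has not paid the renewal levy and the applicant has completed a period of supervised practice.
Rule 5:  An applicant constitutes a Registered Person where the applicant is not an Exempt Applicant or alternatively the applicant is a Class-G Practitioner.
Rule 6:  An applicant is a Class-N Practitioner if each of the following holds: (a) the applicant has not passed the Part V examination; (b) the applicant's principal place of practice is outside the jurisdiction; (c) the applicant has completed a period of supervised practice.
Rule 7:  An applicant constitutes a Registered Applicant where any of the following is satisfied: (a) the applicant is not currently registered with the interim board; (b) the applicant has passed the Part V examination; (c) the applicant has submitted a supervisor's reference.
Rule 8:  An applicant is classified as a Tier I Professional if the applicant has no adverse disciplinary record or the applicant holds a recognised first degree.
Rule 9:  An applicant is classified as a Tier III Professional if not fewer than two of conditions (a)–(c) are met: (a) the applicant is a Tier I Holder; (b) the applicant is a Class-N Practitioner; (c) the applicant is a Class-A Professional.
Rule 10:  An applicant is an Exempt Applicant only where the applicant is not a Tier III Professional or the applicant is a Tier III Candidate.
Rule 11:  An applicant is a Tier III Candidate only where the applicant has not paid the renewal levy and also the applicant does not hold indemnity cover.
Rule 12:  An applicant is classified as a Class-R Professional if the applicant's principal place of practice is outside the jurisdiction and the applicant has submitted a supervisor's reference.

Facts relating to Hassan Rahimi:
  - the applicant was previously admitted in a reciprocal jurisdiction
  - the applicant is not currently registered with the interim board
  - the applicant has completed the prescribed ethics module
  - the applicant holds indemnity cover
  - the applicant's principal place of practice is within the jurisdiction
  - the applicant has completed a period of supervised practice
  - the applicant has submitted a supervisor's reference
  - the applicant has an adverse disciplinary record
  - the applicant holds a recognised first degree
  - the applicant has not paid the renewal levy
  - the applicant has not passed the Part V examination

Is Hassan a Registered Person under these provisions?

Yes

Under rule 2: the applicant's principal place of practice is within the jurisdiction? yes; and the applicant has an adverse disciplinary record? yes; and the applicant has completed the prescribed ethics module? yes. So the applicant is a Tier I Holder.
Under rule 6: the applicant has not passed the Part V examination? yes; and the applicant's principal place of practice is outside the jurisdiction? no; and the applicant has completed a period of supervised practice? yes. So the applicant is not a Class-N Practitioner.
Under rule 4: the applicant has not paid the renewal levy? yes; and the applicant has completed a period of supervised practice? yes. So the applicant is a Class-A Professional.
Under rule 9: Tier I Holder (rule 2)? yes; Class-N Practitioner (rule 6)? no; Class-A Professional (rule 4)? yes — 2 of 3 hold (need ≥2) → satisfied.
Under rule 11: the applicant has not paid the renewal levy? yes; and the applicant does not hold indemnity cover? no. So the applicant is not a Tier III Candidate.
Under rule 10: not a Tier III Professional (rule 9)? no; or Tier III Candidate (rule 11)? no. So the applicant is not an Exempt Applicant.
Under rule 7: the applicant is not currently registered with the interim board? yes; or the applicant has passed the Part V examination? no; or the applicant has submitted a supervisor's reference? yes. So the applicant is a Registered Applicant.
Under rule 1: the applicant has not completed the prescribed ethics module? no; and the applicant has not completed a period of supervised practice? no. So the applicant is not an Authorised Holder.
Under rule 3: Registered Applicant (rule 7)? yes; and the applicant does not hold a recognised first degree? no; and Authorised Holder (rule 1)? no. So the applicant is not a Class-G Practitioner.
Under rule 5: not an Exempt Applicant (rule 10)? yes; or Class-G Practitioner (rule 3)? no. So the applicant is a Registered Person.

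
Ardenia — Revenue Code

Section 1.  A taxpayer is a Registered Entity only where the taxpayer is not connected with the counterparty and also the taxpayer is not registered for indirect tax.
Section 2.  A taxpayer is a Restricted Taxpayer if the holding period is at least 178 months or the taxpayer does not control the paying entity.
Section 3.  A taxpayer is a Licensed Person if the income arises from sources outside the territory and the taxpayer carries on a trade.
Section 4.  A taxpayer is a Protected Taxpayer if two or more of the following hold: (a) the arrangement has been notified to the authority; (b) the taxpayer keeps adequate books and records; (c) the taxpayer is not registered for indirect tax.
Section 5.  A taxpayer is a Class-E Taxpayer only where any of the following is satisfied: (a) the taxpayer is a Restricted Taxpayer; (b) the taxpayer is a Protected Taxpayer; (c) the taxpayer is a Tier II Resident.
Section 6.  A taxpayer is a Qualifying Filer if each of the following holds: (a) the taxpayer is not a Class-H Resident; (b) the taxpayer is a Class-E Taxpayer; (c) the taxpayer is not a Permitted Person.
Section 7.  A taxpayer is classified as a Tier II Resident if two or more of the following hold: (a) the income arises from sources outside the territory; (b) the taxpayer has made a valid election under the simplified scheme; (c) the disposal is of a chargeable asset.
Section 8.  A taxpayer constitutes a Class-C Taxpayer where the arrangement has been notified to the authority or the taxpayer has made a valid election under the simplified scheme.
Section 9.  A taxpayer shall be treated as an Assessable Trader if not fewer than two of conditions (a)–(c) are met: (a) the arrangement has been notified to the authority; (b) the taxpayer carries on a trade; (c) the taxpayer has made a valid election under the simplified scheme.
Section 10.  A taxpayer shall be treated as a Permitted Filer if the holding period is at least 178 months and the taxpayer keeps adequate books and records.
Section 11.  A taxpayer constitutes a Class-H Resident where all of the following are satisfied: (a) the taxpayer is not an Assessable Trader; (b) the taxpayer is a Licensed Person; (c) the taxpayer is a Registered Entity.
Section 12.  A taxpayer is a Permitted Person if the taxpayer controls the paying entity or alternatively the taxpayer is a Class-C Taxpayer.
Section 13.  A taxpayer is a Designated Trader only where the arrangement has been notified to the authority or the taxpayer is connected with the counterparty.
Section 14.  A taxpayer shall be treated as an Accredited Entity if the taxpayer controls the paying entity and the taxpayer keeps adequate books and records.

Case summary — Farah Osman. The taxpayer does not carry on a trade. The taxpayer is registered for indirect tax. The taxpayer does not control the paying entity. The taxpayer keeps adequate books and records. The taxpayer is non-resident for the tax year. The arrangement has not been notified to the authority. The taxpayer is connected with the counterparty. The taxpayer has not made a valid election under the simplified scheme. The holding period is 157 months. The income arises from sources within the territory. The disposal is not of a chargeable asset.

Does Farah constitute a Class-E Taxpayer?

Yes

section 2 — Restricted Taxpayer: [holding period: 157 months ≥ 178 months? no] OR [the taxpayer does not control the paying entity? yes] → satisfied.
section 4 — Protected Taxpayer: the arrangement has been notified to the authority? no; the taxpayer keeps adequate books and records? yes; the taxpayer is not registered for indirect tax? no — 1 of 3 hold (need ≥2) → not satisfied.
section 7 — Tier II Resident: the income arises from sources outside the territory? no; the taxpayer has made a valid election under the simplified scheme? no; the disposal is of a chargeable asset? no — 0 of 3 hold (need ≥2) → not satisfied.
section 5 — Class-E Taxpayer: [Restricted Taxpayer (section 2)? yes] OR [Protected Taxpayer (section 4)? no] OR [Tier II Resident (section 7)? no] → satisfied.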